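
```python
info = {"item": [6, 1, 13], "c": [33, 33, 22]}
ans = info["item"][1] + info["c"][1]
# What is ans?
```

Answer: 34

Derivation:
Trace (tracking ans):
info = {'item': [6, 1, 13], 'c': [33, 33, 22]}  # -> info = {'item': [6, 1, 13], 'c': [33, 33, 22]}
ans = info['item'][1] + info['c'][1]  # -> ans = 34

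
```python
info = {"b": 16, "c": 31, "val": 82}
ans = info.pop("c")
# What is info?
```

Trace (tracking info):
info = {'b': 16, 'c': 31, 'val': 82}  # -> info = {'b': 16, 'c': 31, 'val': 82}
ans = info.pop('c')  # -> ans = 31

Answer: {'b': 16, 'val': 82}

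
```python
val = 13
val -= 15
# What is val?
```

Answer: -2

Derivation:
Trace (tracking val):
val = 13  # -> val = 13
val -= 15  # -> val = -2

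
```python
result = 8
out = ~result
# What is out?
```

Answer: -9

Derivation:
Trace (tracking out):
result = 8  # -> result = 8
out = ~result  # -> out = -9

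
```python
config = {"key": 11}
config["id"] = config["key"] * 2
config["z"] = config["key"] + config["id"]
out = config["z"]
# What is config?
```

Trace (tracking config):
config = {'key': 11}  # -> config = {'key': 11}
config['id'] = config['key'] * 2  # -> config = {'key': 11, 'id': 22}
config['z'] = config['key'] + config['id']  # -> config = {'key': 11, 'id': 22, 'z': 33}
out = config['z']  # -> out = 33

Answer: {'key': 11, 'id': 22, 'z': 33}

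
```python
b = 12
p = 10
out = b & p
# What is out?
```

Trace (tracking out):
b = 12  # -> b = 12
p = 10  # -> p = 10
out = b & p  # -> out = 8

Answer: 8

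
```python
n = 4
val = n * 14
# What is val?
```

Answer: 56

Derivation:
Trace (tracking val):
n = 4  # -> n = 4
val = n * 14  # -> val = 56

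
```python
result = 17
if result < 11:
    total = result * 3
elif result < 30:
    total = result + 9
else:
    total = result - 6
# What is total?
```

Trace (tracking total):
result = 17  # -> result = 17
if result < 11:  # condition is False
elif result < 30:  # condition is True
    total = result + 9  # -> total = 26

Answer: 26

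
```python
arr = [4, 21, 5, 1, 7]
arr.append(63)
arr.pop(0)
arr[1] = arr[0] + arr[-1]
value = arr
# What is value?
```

Answer: [21, 84, 1, 7, 63]

Derivation:
Trace (tracking value):
arr = [4, 21, 5, 1, 7]  # -> arr = [4, 21, 5, 1, 7]
arr.append(63)  # -> arr = [4, 21, 5, 1, 7, 63]
arr.pop(0)  # -> arr = [21, 5, 1, 7, 63]
arr[1] = arr[0] + arr[-1]  # -> arr = [21, 84, 1, 7, 63]
value = arr  # -> value = [21, 84, 1, 7, 63]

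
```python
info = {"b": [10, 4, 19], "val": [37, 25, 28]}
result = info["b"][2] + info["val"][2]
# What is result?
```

Answer: 47

Derivation:
Trace (tracking result):
info = {'b': [10, 4, 19], 'val': [37, 25, 28]}  # -> info = {'b': [10, 4, 19], 'val': [37, 25, 28]}
result = info['b'][2] + info['val'][2]  # -> result = 47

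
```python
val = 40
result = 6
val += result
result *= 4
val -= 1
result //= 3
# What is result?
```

Answer: 8

Derivation:
Trace (tracking result):
val = 40  # -> val = 40
result = 6  # -> result = 6
val += result  # -> val = 46
result *= 4  # -> result = 24
val -= 1  # -> val = 45
result //= 3  # -> result = 8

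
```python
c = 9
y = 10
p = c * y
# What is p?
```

Trace (tracking p):
c = 9  # -> c = 9
y = 10  # -> y = 10
p = c * y  # -> p = 90

Answer: 90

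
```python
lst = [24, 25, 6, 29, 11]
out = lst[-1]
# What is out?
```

Trace (tracking out):
lst = [24, 25, 6, 29, 11]  # -> lst = [24, 25, 6, 29, 11]
out = lst[-1]  # -> out = 11

Answer: 11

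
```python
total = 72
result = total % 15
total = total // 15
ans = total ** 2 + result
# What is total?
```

Trace (tracking total):
total = 72  # -> total = 72
result = total % 15  # -> result = 12
total = total // 15  # -> total = 4
ans = total ** 2 + result  # -> ans = 28

Answer: 4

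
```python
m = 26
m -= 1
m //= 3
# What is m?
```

Answer: 8

Derivation:
Trace (tracking m):
m = 26  # -> m = 26
m -= 1  # -> m = 25
m //= 3  # -> m = 8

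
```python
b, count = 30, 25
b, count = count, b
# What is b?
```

Answer: 25

Derivation:
Trace (tracking b):
b, count = (30, 25)  # -> b = 30, count = 25
b, count = (count, b)  # -> b = 25, count = 30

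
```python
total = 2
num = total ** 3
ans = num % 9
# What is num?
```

Trace (tracking num):
total = 2  # -> total = 2
num = total ** 3  # -> num = 8
ans = num % 9  # -> ans = 8

Answer: 8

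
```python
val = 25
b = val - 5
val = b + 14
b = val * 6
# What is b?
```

Trace (tracking b):
val = 25  # -> val = 25
b = val - 5  # -> b = 20
val = b + 14  # -> val = 34
b = val * 6  # -> b = 204

Answer: 204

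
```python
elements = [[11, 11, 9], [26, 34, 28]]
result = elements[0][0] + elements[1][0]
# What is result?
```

Answer: 37

Derivation:
Trace (tracking result):
elements = [[11, 11, 9], [26, 34, 28]]  # -> elements = [[11, 11, 9], [26, 34, 28]]
result = elements[0][0] + elements[1][0]  # -> result = 37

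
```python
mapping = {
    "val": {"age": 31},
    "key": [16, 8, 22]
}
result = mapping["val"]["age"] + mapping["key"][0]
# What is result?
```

Trace (tracking result):
mapping = {'val': {'age': 31}, 'key': [16, 8, 22]}  # -> mapping = {'val': {'age': 31}, 'key': [16, 8, 22]}
result = mapping['val']['age'] + mapping['key'][0]  # -> result = 47

Answer: 47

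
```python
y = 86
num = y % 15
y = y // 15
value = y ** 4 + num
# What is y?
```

Trace (tracking y):
y = 86  # -> y = 86
num = y % 15  # -> num = 11
y = y // 15  # -> y = 5
value = y ** 4 + num  # -> value = 636

Answer: 5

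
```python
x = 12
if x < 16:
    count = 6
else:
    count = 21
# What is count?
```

Answer: 6

Derivation:
Trace (tracking count):
x = 12  # -> x = 12
if x < 16:  # condition is True
    count = 6  # -> count = 6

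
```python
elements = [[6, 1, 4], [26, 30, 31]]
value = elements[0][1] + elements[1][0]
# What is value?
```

Trace (tracking value):
elements = [[6, 1, 4], [26, 30, 31]]  # -> elements = [[6, 1, 4], [26, 30, 31]]
value = elements[0][1] + elements[1][0]  # -> value = 27

Answer: 27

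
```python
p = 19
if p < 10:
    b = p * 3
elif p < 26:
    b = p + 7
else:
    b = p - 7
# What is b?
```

Answer: 26

Derivation:
Trace (tracking b):
p = 19  # -> p = 19
if p < 10:  # condition is False
elif p < 26:  # condition is True
    b = p + 7  # -> b = 26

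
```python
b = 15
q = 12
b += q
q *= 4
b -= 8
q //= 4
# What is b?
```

Trace (tracking b):
b = 15  # -> b = 15
q = 12  # -> q = 12
b += q  # -> b = 27
q *= 4  # -> q = 48
b -= 8  # -> b = 19
q //= 4  # -> q = 12

Answer: 19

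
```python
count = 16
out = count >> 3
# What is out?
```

Answer: 2

Derivation:
Trace (tracking out):
count = 16  # -> count = 16
out = count >> 3  # -> out = 2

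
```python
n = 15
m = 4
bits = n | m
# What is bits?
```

Answer: 15

Derivation:
Trace (tracking bits):
n = 15  # -> n = 15
m = 4  # -> m = 4
bits = n | m  # -> bits = 15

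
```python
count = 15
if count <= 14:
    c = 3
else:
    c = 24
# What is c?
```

Trace (tracking c):
count = 15  # -> count = 15
if count <= 14:  # condition is False
else:
    c = 24  # -> c = 24

Answer: 24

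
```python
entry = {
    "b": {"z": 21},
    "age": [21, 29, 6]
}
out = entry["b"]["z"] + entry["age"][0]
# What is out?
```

Answer: 42

Derivation:
Trace (tracking out):
entry = {'b': {'z': 21}, 'age': [21, 29, 6]}  # -> entry = {'b': {'z': 21}, 'age': [21, 29, 6]}
out = entry['b']['z'] + entry['age'][0]  # -> out = 42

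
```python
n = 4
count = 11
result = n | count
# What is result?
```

Trace (tracking result):
n = 4  # -> n = 4
count = 11  # -> count = 11
result = n | count  # -> result = 15

Answer: 15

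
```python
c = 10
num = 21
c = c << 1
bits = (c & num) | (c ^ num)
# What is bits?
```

Answer: 21

Derivation:
Trace (tracking bits):
c = 10  # -> c = 10
num = 21  # -> num = 21
c = c << 1  # -> c = 20
bits = c & num | c ^ num  # -> bits = 21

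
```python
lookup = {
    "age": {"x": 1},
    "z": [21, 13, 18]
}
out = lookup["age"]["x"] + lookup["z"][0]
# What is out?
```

Trace (tracking out):
lookup = {'age': {'x': 1}, 'z': [21, 13, 18]}  # -> lookup = {'age': {'x': 1}, 'z': [21, 13, 18]}
out = lookup['age']['x'] + lookup['z'][0]  # -> out = 22

Answer: 22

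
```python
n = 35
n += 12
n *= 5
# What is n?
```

Answer: 235

Derivation:
Trace (tracking n):
n = 35  # -> n = 35
n += 12  # -> n = 47
n *= 5  # -> n = 235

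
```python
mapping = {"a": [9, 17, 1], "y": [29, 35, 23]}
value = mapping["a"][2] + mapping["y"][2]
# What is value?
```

Trace (tracking value):
mapping = {'a': [9, 17, 1], 'y': [29, 35, 23]}  # -> mapping = {'a': [9, 17, 1], 'y': [29, 35, 23]}
value = mapping['a'][2] + mapping['y'][2]  # -> value = 24

Answer: 24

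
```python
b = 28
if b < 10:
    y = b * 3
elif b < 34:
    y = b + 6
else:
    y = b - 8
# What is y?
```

Answer: 34

Derivation:
Trace (tracking y):
b = 28  # -> b = 28
if b < 10:  # condition is False
elif b < 34:  # condition is True
    y = b + 6  # -> y = 34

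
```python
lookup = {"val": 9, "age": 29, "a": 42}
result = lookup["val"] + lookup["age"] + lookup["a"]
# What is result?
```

Answer: 80

Derivation:
Trace (tracking result):
lookup = {'val': 9, 'age': 29, 'a': 42}  # -> lookup = {'val': 9, 'age': 29, 'a': 42}
result = lookup['val'] + lookup['age'] + lookup['a']  # -> result = 80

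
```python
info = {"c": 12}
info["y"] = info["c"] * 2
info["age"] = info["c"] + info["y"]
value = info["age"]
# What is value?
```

Answer: 36

Derivation:
Trace (tracking value):
info = {'c': 12}  # -> info = {'c': 12}
info['y'] = info['c'] * 2  # -> info = {'c': 12, 'y': 24}
info['age'] = info['c'] + info['y']  # -> info = {'c': 12, 'y': 24, 'age': 36}
value = info['age']  # -> value = 36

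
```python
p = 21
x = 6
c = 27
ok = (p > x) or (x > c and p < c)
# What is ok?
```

Answer: True

Derivation:
Trace (tracking ok):
p = 21  # -> p = 21
x = 6  # -> x = 6
c = 27  # -> c = 27
ok = p > x or (x > c and p < c)  # -> ok = True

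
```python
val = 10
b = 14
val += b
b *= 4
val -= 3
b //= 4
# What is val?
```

Answer: 21

Derivation:
Trace (tracking val):
val = 10  # -> val = 10
b = 14  # -> b = 14
val += b  # -> val = 24
b *= 4  # -> b = 56
val -= 3  # -> val = 21
b //= 4  # -> b = 14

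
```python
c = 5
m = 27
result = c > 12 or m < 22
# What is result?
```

Answer: False

Derivation:
Trace (tracking result):
c = 5  # -> c = 5
m = 27  # -> m = 27
result = c > 12 or m < 22  # -> result = False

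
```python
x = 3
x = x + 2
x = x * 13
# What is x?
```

Trace (tracking x):
x = 3  # -> x = 3
x = x + 2  # -> x = 5
x = x * 13  # -> x = 65

Answer: 65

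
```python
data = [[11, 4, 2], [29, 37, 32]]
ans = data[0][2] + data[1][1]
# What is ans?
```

Trace (tracking ans):
data = [[11, 4, 2], [29, 37, 32]]  # -> data = [[11, 4, 2], [29, 37, 32]]
ans = data[0][2] + data[1][1]  # -> ans = 39

Answer: 39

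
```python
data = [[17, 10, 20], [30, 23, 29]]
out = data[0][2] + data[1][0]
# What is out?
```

Trace (tracking out):
data = [[17, 10, 20], [30, 23, 29]]  # -> data = [[17, 10, 20], [30, 23, 29]]
out = data[0][2] + data[1][0]  # -> out = 50

Answer: 50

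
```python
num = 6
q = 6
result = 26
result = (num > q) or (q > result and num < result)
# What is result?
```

Trace (tracking result):
num = 6  # -> num = 6
q = 6  # -> q = 6
result = 26  # -> result = 26
result = num > q or (q > result and num < result)  # -> result = False

Answer: False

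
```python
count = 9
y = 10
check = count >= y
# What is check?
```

Trace (tracking check):
count = 9  # -> count = 9
y = 10  # -> y = 10
check = count >= y  # -> check = False

Answer: False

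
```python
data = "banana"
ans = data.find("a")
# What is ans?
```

Trace (tracking ans):
data = 'banana'  # -> data = 'banana'
ans = data.find('a')  # -> ans = 1

Answer: 1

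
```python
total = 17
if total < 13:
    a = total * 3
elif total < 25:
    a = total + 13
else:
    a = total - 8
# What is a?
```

Answer: 30

Derivation:
Trace (tracking a):
total = 17  # -> total = 17
if total < 13:  # condition is False
elif total < 25:  # condition is True
    a = total + 13  # -> a = 30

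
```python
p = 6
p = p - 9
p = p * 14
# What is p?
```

Answer: -42

Derivation:
Trace (tracking p):
p = 6  # -> p = 6
p = p - 9  # -> p = -3
p = p * 14  # -> p = -42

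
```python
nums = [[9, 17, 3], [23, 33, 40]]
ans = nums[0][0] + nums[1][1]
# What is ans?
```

Answer: 42

Derivation:
Trace (tracking ans):
nums = [[9, 17, 3], [23, 33, 40]]  # -> nums = [[9, 17, 3], [23, 33, 40]]
ans = nums[0][0] + nums[1][1]  # -> ans = 42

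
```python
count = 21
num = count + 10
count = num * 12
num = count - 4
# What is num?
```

Answer: 368

Derivation:
Trace (tracking num):
count = 21  # -> count = 21
num = count + 10  # -> num = 31
count = num * 12  # -> count = 372
num = count - 4  # -> num = 368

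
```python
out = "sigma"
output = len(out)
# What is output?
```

Trace (tracking output):
out = 'sigma'  # -> out = 'sigma'
output = len(out)  # -> output = 5

Answer: 5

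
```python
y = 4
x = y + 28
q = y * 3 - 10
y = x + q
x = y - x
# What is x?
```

Answer: 2

Derivation:
Trace (tracking x):
y = 4  # -> y = 4
x = y + 28  # -> x = 32
q = y * 3 - 10  # -> q = 2
y = x + q  # -> y = 34
x = y - x  # -> x = 2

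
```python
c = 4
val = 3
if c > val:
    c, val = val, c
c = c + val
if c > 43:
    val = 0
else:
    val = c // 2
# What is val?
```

Trace (tracking val):
c = 4  # -> c = 4
val = 3  # -> val = 3
if c > val:  # condition is True
    c, val = (val, c)  # -> c = 3, val = 4
c = c + val  # -> c = 7
if c > 43:  # condition is False
else:
    val = c // 2  # -> val = 3

Answer: 3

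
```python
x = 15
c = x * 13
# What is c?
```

Trace (tracking c):
x = 15  # -> x = 15
c = x * 13  # -> c = 195

Answer: 195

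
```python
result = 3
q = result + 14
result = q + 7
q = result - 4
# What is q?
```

Trace (tracking q):
result = 3  # -> result = 3
q = result + 14  # -> q = 17
result = q + 7  # -> result = 24
q = result - 4  # -> q = 20

Answer: 20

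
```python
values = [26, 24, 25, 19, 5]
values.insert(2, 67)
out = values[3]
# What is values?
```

Answer: [26, 24, 67, 25, 19, 5]

Derivation:
Trace (tracking values):
values = [26, 24, 25, 19, 5]  # -> values = [26, 24, 25, 19, 5]
values.insert(2, 67)  # -> values = [26, 24, 67, 25, 19, 5]
out = values[3]  # -> out = 25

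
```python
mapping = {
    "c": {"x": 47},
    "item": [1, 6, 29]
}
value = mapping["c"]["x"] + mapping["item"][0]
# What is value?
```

Trace (tracking value):
mapping = {'c': {'x': 47}, 'item': [1, 6, 29]}  # -> mapping = {'c': {'x': 47}, 'item': [1, 6, 29]}
value = mapping['c']['x'] + mapping['item'][0]  # -> value = 48

Answer: 48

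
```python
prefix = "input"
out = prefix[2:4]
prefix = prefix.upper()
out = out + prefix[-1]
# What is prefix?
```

Answer: 'INPUT'

Derivation:
Trace (tracking prefix):
prefix = 'input'  # -> prefix = 'input'
out = prefix[2:4]  # -> out = 'pu'
prefix = prefix.upper()  # -> prefix = 'INPUT'
out = out + prefix[-1]  # -> out = 'puT'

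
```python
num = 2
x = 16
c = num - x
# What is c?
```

Answer: -14

Derivation:
Trace (tracking c):
num = 2  # -> num = 2
x = 16  # -> x = 16
c = num - x  # -> c = -14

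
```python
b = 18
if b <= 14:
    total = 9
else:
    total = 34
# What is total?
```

Answer: 34

Derivation:
Trace (tracking total):
b = 18  # -> b = 18
if b <= 14:  # condition is False
else:
    total = 34  # -> total = 34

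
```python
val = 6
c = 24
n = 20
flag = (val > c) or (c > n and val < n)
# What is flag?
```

Answer: True

Derivation:
Trace (tracking flag):
val = 6  # -> val = 6
c = 24  # -> c = 24
n = 20  # -> n = 20
flag = val > c or (c > n and val < n)  # -> flag = True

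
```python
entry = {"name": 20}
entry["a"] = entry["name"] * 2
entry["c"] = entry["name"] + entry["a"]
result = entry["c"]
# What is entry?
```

Answer: {'name': 20, 'a': 40, 'c': 60}

Derivation:
Trace (tracking entry):
entry = {'name': 20}  # -> entry = {'name': 20}
entry['a'] = entry['name'] * 2  # -> entry = {'name': 20, 'a': 40}
entry['c'] = entry['name'] + entry['a']  # -> entry = {'name': 20, 'a': 40, 'c': 60}
result = entry['c']  # -> result = 60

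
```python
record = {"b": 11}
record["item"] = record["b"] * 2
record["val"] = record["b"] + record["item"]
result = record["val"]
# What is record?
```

Trace (tracking record):
record = {'b': 11}  # -> record = {'b': 11}
record['item'] = record['b'] * 2  # -> record = {'b': 11, 'item': 22}
record['val'] = record['b'] + record['item']  # -> record = {'b': 11, 'item': 22, 'val': 33}
result = record['val']  # -> result = 33

Answer: {'b': 11, 'item': 22, 'val': 33}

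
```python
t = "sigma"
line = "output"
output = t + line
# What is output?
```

Answer: 'sigmaoutput'

Derivation:
Trace (tracking output):
t = 'sigma'  # -> t = 'sigma'
line = 'output'  # -> line = 'output'
output = t + line  # -> output = 'sigmaoutput'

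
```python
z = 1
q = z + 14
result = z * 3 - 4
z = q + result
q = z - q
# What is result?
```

Answer: -1

Derivation:
Trace (tracking result):
z = 1  # -> z = 1
q = z + 14  # -> q = 15
result = z * 3 - 4  # -> result = -1
z = q + result  # -> z = 14
q = z - q  # -> q = -1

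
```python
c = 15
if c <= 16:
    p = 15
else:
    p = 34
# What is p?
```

Trace (tracking p):
c = 15  # -> c = 15
if c <= 16:  # condition is True
    p = 15  # -> p = 15

Answer: 15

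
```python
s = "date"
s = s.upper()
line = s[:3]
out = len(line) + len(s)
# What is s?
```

Trace (tracking s):
s = 'date'  # -> s = 'date'
s = s.upper()  # -> s = 'DATE'
line = s[:3]  # -> line = 'DAT'
out = len(line) + len(s)  # -> out = 7

Answer: 'DATE'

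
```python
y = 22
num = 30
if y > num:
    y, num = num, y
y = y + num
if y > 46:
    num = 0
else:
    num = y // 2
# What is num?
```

Trace (tracking num):
y = 22  # -> y = 22
num = 30  # -> num = 30
if y > num:  # condition is False
y = y + num  # -> y = 52
if y > 46:  # condition is True
    num = 0  # -> num = 0

Answer: 0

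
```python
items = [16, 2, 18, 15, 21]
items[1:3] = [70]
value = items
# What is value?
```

Trace (tracking value):
items = [16, 2, 18, 15, 21]  # -> items = [16, 2, 18, 15, 21]
items[1:3] = [70]  # -> items = [16, 70, 15, 21]
value = items  # -> value = [16, 70, 15, 21]

Answer: [16, 70, 15, 21]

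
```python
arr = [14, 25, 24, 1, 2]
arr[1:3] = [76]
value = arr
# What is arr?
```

Trace (tracking arr):
arr = [14, 25, 24, 1, 2]  # -> arr = [14, 25, 24, 1, 2]
arr[1:3] = [76]  # -> arr = [14, 76, 1, 2]
value = arr  # -> value = [14, 76, 1, 2]

Answer: [14, 76, 1, 2]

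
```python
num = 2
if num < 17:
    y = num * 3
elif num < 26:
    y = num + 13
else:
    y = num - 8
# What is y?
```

Trace (tracking y):
num = 2  # -> num = 2
if num < 17:  # condition is True
    y = num * 3  # -> y = 6

Answer: 6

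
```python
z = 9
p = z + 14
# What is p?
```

Answer: 23

Derivation:
Trace (tracking p):
z = 9  # -> z = 9
p = z + 14  # -> p = 23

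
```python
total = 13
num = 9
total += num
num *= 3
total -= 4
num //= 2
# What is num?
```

Trace (tracking num):
total = 13  # -> total = 13
num = 9  # -> num = 9
total += num  # -> total = 22
num *= 3  # -> num = 27
total -= 4  # -> total = 18
num //= 2  # -> num = 13

Answer: 13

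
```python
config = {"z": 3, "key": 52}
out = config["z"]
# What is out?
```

Trace (tracking out):
config = {'z': 3, 'key': 52}  # -> config = {'z': 3, 'key': 52}
out = config['z']  # -> out = 3

Answer: 3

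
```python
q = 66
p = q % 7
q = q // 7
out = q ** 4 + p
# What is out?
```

Answer: 6564

Derivation:
Trace (tracking out):
q = 66  # -> q = 66
p = q % 7  # -> p = 3
q = q // 7  # -> q = 9
out = q ** 4 + p  # -> out = 6564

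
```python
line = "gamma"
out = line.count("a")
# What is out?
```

Trace (tracking out):
line = 'gamma'  # -> line = 'gamma'
out = line.count('a')  # -> out = 2

Answer: 2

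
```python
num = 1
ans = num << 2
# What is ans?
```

Trace (tracking ans):
num = 1  # -> num = 1
ans = num << 2  # -> ans = 4

Answer: 4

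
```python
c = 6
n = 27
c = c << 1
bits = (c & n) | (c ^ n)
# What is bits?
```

Answer: 31

Derivation:
Trace (tracking bits):
c = 6  # -> c = 6
n = 27  # -> n = 27
c = c << 1  # -> c = 12
bits = c & n | c ^ n  # -> bits = 31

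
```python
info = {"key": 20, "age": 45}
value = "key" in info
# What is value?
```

Answer: True

Derivation:
Trace (tracking value):
info = {'key': 20, 'age': 45}  # -> info = {'key': 20, 'age': 45}
value = 'key' in info  # -> value = True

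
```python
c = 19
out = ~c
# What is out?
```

Answer: -20

Derivation:
Trace (tracking out):
c = 19  # -> c = 19
out = ~c  # -> out = -20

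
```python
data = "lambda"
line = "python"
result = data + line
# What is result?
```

Trace (tracking result):
data = 'lambda'  # -> data = 'lambda'
line = 'python'  # -> line = 'python'
result = data + line  # -> result = 'lambdapython'

Answer: 'lambdapython'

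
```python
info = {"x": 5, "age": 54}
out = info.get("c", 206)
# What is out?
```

Answer: 206

Derivation:
Trace (tracking out):
info = {'x': 5, 'age': 54}  # -> info = {'x': 5, 'age': 54}
out = info.get('c', 206)  # -> out = 206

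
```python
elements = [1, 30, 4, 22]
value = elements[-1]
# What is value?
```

Trace (tracking value):
elements = [1, 30, 4, 22]  # -> elements = [1, 30, 4, 22]
value = elements[-1]  # -> value = 22

Answer: 22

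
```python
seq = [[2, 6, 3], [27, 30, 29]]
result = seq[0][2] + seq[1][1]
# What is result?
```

Answer: 33

Derivation:
Trace (tracking result):
seq = [[2, 6, 3], [27, 30, 29]]  # -> seq = [[2, 6, 3], [27, 30, 29]]
result = seq[0][2] + seq[1][1]  # -> result = 33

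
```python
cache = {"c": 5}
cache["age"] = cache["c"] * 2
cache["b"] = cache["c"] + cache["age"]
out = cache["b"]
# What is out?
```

Answer: 15

Derivation:
Trace (tracking out):
cache = {'c': 5}  # -> cache = {'c': 5}
cache['age'] = cache['c'] * 2  # -> cache = {'c': 5, 'age': 10}
cache['b'] = cache['c'] + cache['age']  # -> cache = {'c': 5, 'age': 10, 'b': 15}
out = cache['b']  # -> out = 15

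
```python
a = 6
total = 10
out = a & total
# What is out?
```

Answer: 2

Derivation:
Trace (tracking out):
a = 6  # -> a = 6
total = 10  # -> total = 10
out = a & total  # -> out = 2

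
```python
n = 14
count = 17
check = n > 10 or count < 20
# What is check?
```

Trace (tracking check):
n = 14  # -> n = 14
count = 17  # -> count = 17
check = n > 10 or count < 20  # -> check = True

Answer: True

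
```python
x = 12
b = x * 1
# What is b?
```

Trace (tracking b):
x = 12  # -> x = 12
b = x * 1  # -> b = 12

Answer: 12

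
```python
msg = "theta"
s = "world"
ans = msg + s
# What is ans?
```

Answer: 'thetaworld'

Derivation:
Trace (tracking ans):
msg = 'theta'  # -> msg = 'theta'
s = 'world'  # -> s = 'world'
ans = msg + s  # -> ans = 'thetaworld'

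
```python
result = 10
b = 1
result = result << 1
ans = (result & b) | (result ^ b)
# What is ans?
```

Trace (tracking ans):
result = 10  # -> result = 10
b = 1  # -> b = 1
result = result << 1  # -> result = 20
ans = result & b | result ^ b  # -> ans = 21

Answer: 21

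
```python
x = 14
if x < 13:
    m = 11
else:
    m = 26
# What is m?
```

Answer: 26

Derivation:
Trace (tracking m):
x = 14  # -> x = 14
if x < 13:  # condition is False
else:
    m = 26  # -> m = 26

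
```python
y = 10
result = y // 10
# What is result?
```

Trace (tracking result):
y = 10  # -> y = 10
result = y // 10  # -> result = 1

Answer: 1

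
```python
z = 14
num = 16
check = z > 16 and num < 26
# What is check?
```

Answer: False

Derivation:
Trace (tracking check):
z = 14  # -> z = 14
num = 16  # -> num = 16
check = z > 16 and num < 26  # -> check = False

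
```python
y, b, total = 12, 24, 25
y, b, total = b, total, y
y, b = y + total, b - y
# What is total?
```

Trace (tracking total):
y, b, total = (12, 24, 25)  # -> y = 12, b = 24, total = 25
y, b, total = (b, total, y)  # -> y = 24, b = 25, total = 12
y, b = (y + total, b - y)  # -> y = 36, b = 1

Answer: 12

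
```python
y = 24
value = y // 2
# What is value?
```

Answer: 12

Derivation:
Trace (tracking value):
y = 24  # -> y = 24
value = y // 2  # -> value = 12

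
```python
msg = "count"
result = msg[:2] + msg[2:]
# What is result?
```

Answer: 'count'

Derivation:
Trace (tracking result):
msg = 'count'  # -> msg = 'count'
result = msg[:2] + msg[2:]  # -> result = 'count'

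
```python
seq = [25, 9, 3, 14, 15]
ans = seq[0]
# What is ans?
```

Answer: 25

Derivation:
Trace (tracking ans):
seq = [25, 9, 3, 14, 15]  # -> seq = [25, 9, 3, 14, 15]
ans = seq[0]  # -> ans = 25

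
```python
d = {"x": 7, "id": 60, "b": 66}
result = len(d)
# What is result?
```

Trace (tracking result):
d = {'x': 7, 'id': 60, 'b': 66}  # -> d = {'x': 7, 'id': 60, 'b': 66}
result = len(d)  # -> result = 3

Answer: 3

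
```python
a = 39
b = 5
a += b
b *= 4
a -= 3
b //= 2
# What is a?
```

Answer: 41

Derivation:
Trace (tracking a):
a = 39  # -> a = 39
b = 5  # -> b = 5
a += b  # -> a = 44
b *= 4  # -> b = 20
a -= 3  # -> a = 41
b //= 2  # -> b = 10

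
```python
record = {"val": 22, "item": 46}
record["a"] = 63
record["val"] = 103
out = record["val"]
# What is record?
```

Trace (tracking record):
record = {'val': 22, 'item': 46}  # -> record = {'val': 22, 'item': 46}
record['a'] = 63  # -> record = {'val': 22, 'item': 46, 'a': 63}
record['val'] = 103  # -> record = {'val': 103, 'item': 46, 'a': 63}
out = record['val']  # -> out = 103

Answer: {'val': 103, 'item': 46, 'a': 63}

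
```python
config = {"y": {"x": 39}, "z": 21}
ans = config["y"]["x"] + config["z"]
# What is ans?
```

Answer: 60

Derivation:
Trace (tracking ans):
config = {'y': {'x': 39}, 'z': 21}  # -> config = {'y': {'x': 39}, 'z': 21}
ans = config['y']['x'] + config['z']  # -> ans = 60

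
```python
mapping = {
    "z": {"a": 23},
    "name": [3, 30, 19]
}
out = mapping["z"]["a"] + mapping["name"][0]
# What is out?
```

Trace (tracking out):
mapping = {'z': {'a': 23}, 'name': [3, 30, 19]}  # -> mapping = {'z': {'a': 23}, 'name': [3, 30, 19]}
out = mapping['z']['a'] + mapping['name'][0]  # -> out = 26

Answer: 26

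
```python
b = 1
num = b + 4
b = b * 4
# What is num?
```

Answer: 5

Derivation:
Trace (tracking num):
b = 1  # -> b = 1
num = b + 4  # -> num = 5
b = b * 4  # -> b = 4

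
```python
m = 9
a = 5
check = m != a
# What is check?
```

Answer: True

Derivation:
Trace (tracking check):
m = 9  # -> m = 9
a = 5  # -> a = 5
check = m != a  # -> check = True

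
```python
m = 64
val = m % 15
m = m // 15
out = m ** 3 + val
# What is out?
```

Answer: 68

Derivation:
Trace (tracking out):
m = 64  # -> m = 64
val = m % 15  # -> val = 4
m = m // 15  # -> m = 4
out = m ** 3 + val  # -> out = 68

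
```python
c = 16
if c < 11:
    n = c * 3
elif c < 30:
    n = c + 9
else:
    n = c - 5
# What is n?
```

Trace (tracking n):
c = 16  # -> c = 16
if c < 11:  # condition is False
elif c < 30:  # condition is True
    n = c + 9  # -> n = 25

Answer: 25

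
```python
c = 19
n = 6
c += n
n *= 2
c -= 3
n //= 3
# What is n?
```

Answer: 4

Derivation:
Trace (tracking n):
c = 19  # -> c = 19
n = 6  # -> n = 6
c += n  # -> c = 25
n *= 2  # -> n = 12
c -= 3  # -> c = 22
n //= 3  # -> n = 4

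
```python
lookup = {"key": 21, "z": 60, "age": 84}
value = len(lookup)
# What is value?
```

Trace (tracking value):
lookup = {'key': 21, 'z': 60, 'age': 84}  # -> lookup = {'key': 21, 'z': 60, 'age': 84}
value = len(lookup)  # -> value = 3

Answer: 3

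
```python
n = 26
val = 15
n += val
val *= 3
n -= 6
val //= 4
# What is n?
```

Trace (tracking n):
n = 26  # -> n = 26
val = 15  # -> val = 15
n += val  # -> n = 41
val *= 3  # -> val = 45
n -= 6  # -> n = 35
val //= 4  # -> val = 11

Answer: 35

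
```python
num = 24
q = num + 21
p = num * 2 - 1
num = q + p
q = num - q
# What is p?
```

Trace (tracking p):
num = 24  # -> num = 24
q = num + 21  # -> q = 45
p = num * 2 - 1  # -> p = 47
num = q + p  # -> num = 92
q = num - q  # -> q = 47

Answer: 47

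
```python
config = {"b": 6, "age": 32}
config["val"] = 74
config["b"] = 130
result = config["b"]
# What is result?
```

Trace (tracking result):
config = {'b': 6, 'age': 32}  # -> config = {'b': 6, 'age': 32}
config['val'] = 74  # -> config = {'b': 6, 'age': 32, 'val': 74}
config['b'] = 130  # -> config = {'b': 130, 'age': 32, 'val': 74}
result = config['b']  # -> result = 130

Answer: 130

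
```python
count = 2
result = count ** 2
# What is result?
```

Trace (tracking result):
count = 2  # -> count = 2
result = count ** 2  # -> result = 4

Answer: 4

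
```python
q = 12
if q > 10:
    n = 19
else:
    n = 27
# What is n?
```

Answer: 19

Derivation:
Trace (tracking n):
q = 12  # -> q = 12
if q > 10:  # condition is True
    n = 19  # -> n = 19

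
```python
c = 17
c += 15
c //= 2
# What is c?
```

Answer: 16

Derivation:
Trace (tracking c):
c = 17  # -> c = 17
c += 15  # -> c = 32
c //= 2  # -> c = 16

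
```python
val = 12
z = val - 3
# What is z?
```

Trace (tracking z):
val = 12  # -> val = 12
z = val - 3  # -> z = 9

Answer: 9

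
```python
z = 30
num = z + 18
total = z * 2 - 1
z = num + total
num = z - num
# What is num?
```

Trace (tracking num):
z = 30  # -> z = 30
num = z + 18  # -> num = 48
total = z * 2 - 1  # -> total = 59
z = num + total  # -> z = 107
num = z - num  # -> num = 59

Answer: 59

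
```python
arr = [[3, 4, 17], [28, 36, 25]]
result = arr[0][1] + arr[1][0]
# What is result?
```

Trace (tracking result):
arr = [[3, 4, 17], [28, 36, 25]]  # -> arr = [[3, 4, 17], [28, 36, 25]]
result = arr[0][1] + arr[1][0]  # -> result = 32

Answer: 32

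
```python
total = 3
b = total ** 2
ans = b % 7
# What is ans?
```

Trace (tracking ans):
total = 3  # -> total = 3
b = total ** 2  # -> b = 9
ans = b % 7  # -> ans = 2

Answer: 2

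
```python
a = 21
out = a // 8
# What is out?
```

Answer: 2

Derivation:
Trace (tracking out):
a = 21  # -> a = 21
out = a // 8  # -> out = 2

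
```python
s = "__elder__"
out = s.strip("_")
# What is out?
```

Answer: 'elder'

Derivation:
Trace (tracking out):
s = '__elder__'  # -> s = '__elder__'
out = s.strip('_')  # -> out = 'elder'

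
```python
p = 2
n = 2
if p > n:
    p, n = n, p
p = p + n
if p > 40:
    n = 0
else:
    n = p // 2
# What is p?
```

Trace (tracking p):
p = 2  # -> p = 2
n = 2  # -> n = 2
if p > n:  # condition is False
p = p + n  # -> p = 4
if p > 40:  # condition is False
else:
    n = p // 2  # -> n = 2

Answer: 4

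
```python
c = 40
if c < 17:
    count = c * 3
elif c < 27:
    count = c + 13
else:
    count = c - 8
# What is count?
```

Answer: 32

Derivation:
Trace (tracking count):
c = 40  # -> c = 40
if c < 17:  # condition is False
elif c < 27:  # condition is False
else:
    count = c - 8  # -> count = 32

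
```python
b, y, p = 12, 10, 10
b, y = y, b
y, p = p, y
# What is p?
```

Trace (tracking p):
b, y, p = (12, 10, 10)  # -> b = 12, y = 10, p = 10
b, y = (y, b)  # -> b = 10, y = 12
y, p = (p, y)  # -> y = 10, p = 12

Answer: 12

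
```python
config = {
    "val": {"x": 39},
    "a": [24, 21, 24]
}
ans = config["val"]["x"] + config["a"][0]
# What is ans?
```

Answer: 63

Derivation:
Trace (tracking ans):
config = {'val': {'x': 39}, 'a': [24, 21, 24]}  # -> config = {'val': {'x': 39}, 'a': [24, 21, 24]}
ans = config['val']['x'] + config['a'][0]  # -> ans = 63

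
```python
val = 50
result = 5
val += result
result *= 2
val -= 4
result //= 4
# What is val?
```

Answer: 51

Derivation:
Trace (tracking val):
val = 50  # -> val = 50
result = 5  # -> result = 5
val += result  # -> val = 55
result *= 2  # -> result = 10
val -= 4  # -> val = 51
result //= 4  # -> result = 2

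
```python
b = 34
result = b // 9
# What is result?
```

Trace (tracking result):
b = 34  # -> b = 34
result = b // 9  # -> result = 3

Answer: 3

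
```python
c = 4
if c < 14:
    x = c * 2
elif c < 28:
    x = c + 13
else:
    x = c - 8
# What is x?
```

Answer: 8

Derivation:
Trace (tracking x):
c = 4  # -> c = 4
if c < 14:  # condition is True
    x = c * 2  # -> x = 8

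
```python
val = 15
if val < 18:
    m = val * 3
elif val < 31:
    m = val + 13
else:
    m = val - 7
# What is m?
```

Answer: 45

Derivation:
Trace (tracking m):
val = 15  # -> val = 15
if val < 18:  # condition is True
    m = val * 3  # -> m = 45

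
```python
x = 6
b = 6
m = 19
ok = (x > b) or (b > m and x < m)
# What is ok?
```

Trace (tracking ok):
x = 6  # -> x = 6
b = 6  # -> b = 6
m = 19  # -> m = 19
ok = x > b or (b > m and x < m)  # -> ok = False

Answer: False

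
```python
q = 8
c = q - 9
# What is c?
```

Trace (tracking c):
q = 8  # -> q = 8
c = q - 9  # -> c = -1

Answer: -1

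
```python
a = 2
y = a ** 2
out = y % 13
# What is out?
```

Answer: 4

Derivation:
Trace (tracking out):
a = 2  # -> a = 2
y = a ** 2  # -> y = 4
out = y % 13  # -> out = 4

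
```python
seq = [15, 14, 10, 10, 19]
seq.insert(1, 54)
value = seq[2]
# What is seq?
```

Trace (tracking seq):
seq = [15, 14, 10, 10, 19]  # -> seq = [15, 14, 10, 10, 19]
seq.insert(1, 54)  # -> seq = [15, 54, 14, 10, 10, 19]
value = seq[2]  # -> value = 14

Answer: [15, 54, 14, 10, 10, 19]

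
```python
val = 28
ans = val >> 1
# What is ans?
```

Trace (tracking ans):
val = 28  # -> val = 28
ans = val >> 1  # -> ans = 14

Answer: 14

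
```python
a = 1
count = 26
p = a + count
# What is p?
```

Trace (tracking p):
a = 1  # -> a = 1
count = 26  # -> count = 26
p = a + count  # -> p = 27

Answer: 27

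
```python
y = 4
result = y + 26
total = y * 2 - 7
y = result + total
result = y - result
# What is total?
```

Trace (tracking total):
y = 4  # -> y = 4
result = y + 26  # -> result = 30
total = y * 2 - 7  # -> total = 1
y = result + total  # -> y = 31
result = y - result  # -> result = 1

Answer: 1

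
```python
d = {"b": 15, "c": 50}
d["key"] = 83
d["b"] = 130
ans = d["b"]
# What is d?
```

Answer: {'b': 130, 'c': 50, 'key': 83}

Derivation:
Trace (tracking d):
d = {'b': 15, 'c': 50}  # -> d = {'b': 15, 'c': 50}
d['key'] = 83  # -> d = {'b': 15, 'c': 50, 'key': 83}
d['b'] = 130  # -> d = {'b': 130, 'c': 50, 'key': 83}
ans = d['b']  # -> ans = 130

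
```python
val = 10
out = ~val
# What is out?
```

Answer: -11

Derivation:
Trace (tracking out):
val = 10  # -> val = 10
out = ~val  # -> out = -11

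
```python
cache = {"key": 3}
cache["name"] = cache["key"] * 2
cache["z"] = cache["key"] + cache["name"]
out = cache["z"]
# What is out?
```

Trace (tracking out):
cache = {'key': 3}  # -> cache = {'key': 3}
cache['name'] = cache['key'] * 2  # -> cache = {'key': 3, 'name': 6}
cache['z'] = cache['key'] + cache['name']  # -> cache = {'key': 3, 'name': 6, 'z': 9}
out = cache['z']  # -> out = 9

Answer: 9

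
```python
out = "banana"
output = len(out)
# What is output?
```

Trace (tracking output):
out = 'banana'  # -> out = 'banana'
output = len(out)  # -> output = 6

Answer: 6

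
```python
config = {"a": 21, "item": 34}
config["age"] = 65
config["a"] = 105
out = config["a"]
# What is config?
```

Answer: {'a': 105, 'item': 34, 'age': 65}

Derivation:
Trace (tracking config):
config = {'a': 21, 'item': 34}  # -> config = {'a': 21, 'item': 34}
config['age'] = 65  # -> config = {'a': 21, 'item': 34, 'age': 65}
config['a'] = 105  # -> config = {'a': 105, 'item': 34, 'age': 65}
out = config['a']  # -> out = 105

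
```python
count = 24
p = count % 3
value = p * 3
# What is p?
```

Trace (tracking p):
count = 24  # -> count = 24
p = count % 3  # -> p = 0
value = p * 3  # -> value = 0

Answer: 0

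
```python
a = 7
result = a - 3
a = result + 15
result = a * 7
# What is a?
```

Trace (tracking a):
a = 7  # -> a = 7
result = a - 3  # -> result = 4
a = result + 15  # -> a = 19
result = a * 7  # -> result = 133

Answer: 19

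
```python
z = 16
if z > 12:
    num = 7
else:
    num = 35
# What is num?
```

Answer: 7

Derivation:
Trace (tracking num):
z = 16  # -> z = 16
if z > 12:  # condition is True
    num = 7  # -> num = 7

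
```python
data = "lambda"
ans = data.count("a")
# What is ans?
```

Answer: 2

Derivation:
Trace (tracking ans):
data = 'lambda'  # -> data = 'lambda'
ans = data.count('a')  # -> ans = 2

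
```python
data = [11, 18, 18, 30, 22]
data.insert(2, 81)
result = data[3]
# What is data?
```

Answer: [11, 18, 81, 18, 30, 22]

Derivation:
Trace (tracking data):
data = [11, 18, 18, 30, 22]  # -> data = [11, 18, 18, 30, 22]
data.insert(2, 81)  # -> data = [11, 18, 81, 18, 30, 22]
result = data[3]  # -> result = 18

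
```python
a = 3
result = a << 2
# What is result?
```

Answer: 12

Derivation:
Trace (tracking result):
a = 3  # -> a = 3
result = a << 2  # -> result = 12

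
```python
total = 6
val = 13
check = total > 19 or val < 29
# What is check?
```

Trace (tracking check):
total = 6  # -> total = 6
val = 13  # -> val = 13
check = total > 19 or val < 29  # -> check = True

Answer: True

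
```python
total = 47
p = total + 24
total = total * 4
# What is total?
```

Answer: 188

Derivation:
Trace (tracking total):
total = 47  # -> total = 47
p = total + 24  # -> p = 71
total = total * 4  # -> total = 188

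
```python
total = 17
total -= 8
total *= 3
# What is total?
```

Answer: 27

Derivation:
Trace (tracking total):
total = 17  # -> total = 17
total -= 8  # -> total = 9
total *= 3  # -> total = 27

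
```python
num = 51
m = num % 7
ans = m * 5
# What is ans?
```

Answer: 10

Derivation:
Trace (tracking ans):
num = 51  # -> num = 51
m = num % 7  # -> m = 2
ans = m * 5  # -> ans = 10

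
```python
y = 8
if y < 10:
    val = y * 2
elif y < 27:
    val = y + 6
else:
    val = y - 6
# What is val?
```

Answer: 16

Derivation:
Trace (tracking val):
y = 8  # -> y = 8
if y < 10:  # condition is True
    val = y * 2  # -> val = 16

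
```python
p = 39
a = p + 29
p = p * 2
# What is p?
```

Trace (tracking p):
p = 39  # -> p = 39
a = p + 29  # -> a = 68
p = p * 2  # -> p = 78

Answer: 78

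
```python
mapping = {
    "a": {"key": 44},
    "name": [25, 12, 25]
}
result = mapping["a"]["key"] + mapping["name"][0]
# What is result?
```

Answer: 69

Derivation:
Trace (tracking result):
mapping = {'a': {'key': 44}, 'name': [25, 12, 25]}  # -> mapping = {'a': {'key': 44}, 'name': [25, 12, 25]}
result = mapping['a']['key'] + mapping['name'][0]  # -> result = 69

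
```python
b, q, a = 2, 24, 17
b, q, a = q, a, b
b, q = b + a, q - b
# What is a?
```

Answer: 2

Derivation:
Trace (tracking a):
b, q, a = (2, 24, 17)  # -> b = 2, q = 24, a = 17
b, q, a = (q, a, b)  # -> b = 24, q = 17, a = 2
b, q = (b + a, q - b)  # -> b = 26, q = -7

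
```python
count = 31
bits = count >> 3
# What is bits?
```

Answer: 3

Derivation:
Trace (tracking bits):
count = 31  # -> count = 31
bits = count >> 3  # -> bits = 3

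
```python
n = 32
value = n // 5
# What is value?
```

Answer: 6

Derivation:
Trace (tracking value):
n = 32  # -> n = 32
value = n // 5  # -> value = 6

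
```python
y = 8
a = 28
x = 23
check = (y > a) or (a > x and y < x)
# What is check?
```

Answer: True

Derivation:
Trace (tracking check):
y = 8  # -> y = 8
a = 28  # -> a = 28
x = 23  # -> x = 23
check = y > a or (a > x and y < x)  # -> check = True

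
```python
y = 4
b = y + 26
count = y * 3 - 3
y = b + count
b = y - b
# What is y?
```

Answer: 39

Derivation:
Trace (tracking y):
y = 4  # -> y = 4
b = y + 26  # -> b = 30
count = y * 3 - 3  # -> count = 9
y = b + count  # -> y = 39
b = y - b  # -> b = 9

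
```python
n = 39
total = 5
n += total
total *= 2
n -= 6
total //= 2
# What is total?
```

Trace (tracking total):
n = 39  # -> n = 39
total = 5  # -> total = 5
n += total  # -> n = 44
total *= 2  # -> total = 10
n -= 6  # -> n = 38
total //= 2  # -> total = 5

Answer: 5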